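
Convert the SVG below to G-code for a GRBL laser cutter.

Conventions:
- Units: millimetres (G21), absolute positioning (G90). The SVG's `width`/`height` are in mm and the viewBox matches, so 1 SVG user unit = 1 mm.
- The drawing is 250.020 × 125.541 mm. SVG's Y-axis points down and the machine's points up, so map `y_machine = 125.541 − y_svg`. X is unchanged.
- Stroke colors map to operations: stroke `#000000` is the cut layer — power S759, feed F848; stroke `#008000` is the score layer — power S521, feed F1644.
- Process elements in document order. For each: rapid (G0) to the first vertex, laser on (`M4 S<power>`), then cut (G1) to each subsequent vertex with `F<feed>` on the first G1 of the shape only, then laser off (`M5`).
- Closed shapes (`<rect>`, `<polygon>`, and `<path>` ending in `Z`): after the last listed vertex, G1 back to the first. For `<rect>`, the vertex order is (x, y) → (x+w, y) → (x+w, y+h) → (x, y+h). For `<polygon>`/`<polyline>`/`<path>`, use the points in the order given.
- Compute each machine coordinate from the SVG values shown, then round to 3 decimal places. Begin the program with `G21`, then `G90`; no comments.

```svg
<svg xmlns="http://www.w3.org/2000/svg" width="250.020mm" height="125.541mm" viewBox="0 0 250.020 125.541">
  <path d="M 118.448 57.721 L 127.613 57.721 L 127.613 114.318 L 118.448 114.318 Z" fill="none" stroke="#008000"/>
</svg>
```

G21
G90
G0 X118.448 Y67.820
M4 S521
G1 X127.613 Y67.820 F1644
G1 X127.613 Y11.223
G1 X118.448 Y11.223
G1 X118.448 Y67.820
M5

Since the viewBox matches the mm dimensions, user units are millimetres directly. The only transform is the Y-flip y_m = 125.541 − y_svg.

Shape 1 is a rectangle drawn with `<path>`. Its stroke #008000 means score at S521, F1644. After flipping Y the toolpath is (118.448,67.820) → (127.613,67.820) → (127.613,11.223) → (118.448,11.223) → (118.448,67.820), returning to the start.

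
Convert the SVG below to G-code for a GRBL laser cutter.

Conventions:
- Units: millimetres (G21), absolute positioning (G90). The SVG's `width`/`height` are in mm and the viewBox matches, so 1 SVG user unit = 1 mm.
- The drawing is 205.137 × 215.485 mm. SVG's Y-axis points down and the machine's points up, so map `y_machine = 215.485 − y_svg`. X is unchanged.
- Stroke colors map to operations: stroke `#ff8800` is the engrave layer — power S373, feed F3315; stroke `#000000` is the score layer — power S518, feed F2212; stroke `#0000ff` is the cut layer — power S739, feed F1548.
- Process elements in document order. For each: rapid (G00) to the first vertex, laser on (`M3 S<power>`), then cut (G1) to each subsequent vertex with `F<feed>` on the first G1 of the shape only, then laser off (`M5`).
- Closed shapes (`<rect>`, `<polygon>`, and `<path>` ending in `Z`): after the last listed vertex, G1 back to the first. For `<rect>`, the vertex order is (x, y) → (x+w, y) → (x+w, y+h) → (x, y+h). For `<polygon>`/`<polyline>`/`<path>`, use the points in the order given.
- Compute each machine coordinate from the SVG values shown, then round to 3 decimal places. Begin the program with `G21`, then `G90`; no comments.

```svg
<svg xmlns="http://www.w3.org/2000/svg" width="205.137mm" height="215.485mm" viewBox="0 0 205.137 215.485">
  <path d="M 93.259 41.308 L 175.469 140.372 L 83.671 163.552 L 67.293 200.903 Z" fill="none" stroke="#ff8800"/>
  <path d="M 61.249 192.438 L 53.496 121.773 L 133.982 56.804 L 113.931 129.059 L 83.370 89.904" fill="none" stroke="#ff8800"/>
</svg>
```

viewBox `0 0 205.137 215.485` with mm width/height → 1 unit = 1 mm. Flip: y_m = 215.485 − y_svg.

**Shape 1** — `<path>` closed polygon, stroke `#ff8800` → engrave (S373, F3315). Machine vertices: (93.259,174.177) → (175.469,75.113) → (83.671,51.933) → (67.293,14.582) → (93.259,174.177). Closed: final G1 returns to the first vertex.

**Shape 2** — `<path>` open polyline, stroke `#ff8800` → engrave (S373, F3315). Machine vertices: (61.249,23.047) → (53.496,93.712) → (133.982,158.681) → (113.931,86.426) → (83.370,125.581). Open path.

G21
G90
G00 X93.259 Y174.177
M3 S373
G1 X175.469 Y75.113 F3315
G1 X83.671 Y51.933
G1 X67.293 Y14.582
G1 X93.259 Y174.177
M5
G00 X61.249 Y23.047
M3 S373
G1 X53.496 Y93.712 F3315
G1 X133.982 Y158.681
G1 X113.931 Y86.426
G1 X83.370 Y125.581
M5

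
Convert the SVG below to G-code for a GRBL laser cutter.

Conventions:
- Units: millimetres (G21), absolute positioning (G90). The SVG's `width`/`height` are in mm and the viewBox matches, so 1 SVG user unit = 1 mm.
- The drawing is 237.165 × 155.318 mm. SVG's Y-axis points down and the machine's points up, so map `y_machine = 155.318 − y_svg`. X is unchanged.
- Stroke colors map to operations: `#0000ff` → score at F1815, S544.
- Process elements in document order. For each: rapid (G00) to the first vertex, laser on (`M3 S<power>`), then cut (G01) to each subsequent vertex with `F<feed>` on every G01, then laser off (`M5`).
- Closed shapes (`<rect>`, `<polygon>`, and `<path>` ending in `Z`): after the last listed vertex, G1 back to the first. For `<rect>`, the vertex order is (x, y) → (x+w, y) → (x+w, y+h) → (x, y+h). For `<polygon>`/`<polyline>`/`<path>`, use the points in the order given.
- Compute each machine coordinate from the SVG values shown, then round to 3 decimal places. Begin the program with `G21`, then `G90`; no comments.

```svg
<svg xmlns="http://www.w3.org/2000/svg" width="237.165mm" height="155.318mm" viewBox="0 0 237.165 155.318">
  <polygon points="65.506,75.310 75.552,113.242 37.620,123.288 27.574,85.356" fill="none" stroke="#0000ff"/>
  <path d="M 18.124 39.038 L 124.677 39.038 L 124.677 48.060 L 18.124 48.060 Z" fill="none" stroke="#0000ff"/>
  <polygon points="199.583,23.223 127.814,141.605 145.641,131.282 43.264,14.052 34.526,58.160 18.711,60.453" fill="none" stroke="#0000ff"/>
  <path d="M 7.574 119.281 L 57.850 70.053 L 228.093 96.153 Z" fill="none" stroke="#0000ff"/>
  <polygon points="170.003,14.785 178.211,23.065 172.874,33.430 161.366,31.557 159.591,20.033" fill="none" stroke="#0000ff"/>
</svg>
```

viewBox `0 0 237.165 155.318` with mm width/height → 1 unit = 1 mm. Flip: y_m = 155.318 − y_svg.

**Shape 1** — `<polygon>` regular polygon, stroke `#0000ff` → score (S544, F1815). Machine vertices: (65.506,80.008) → (75.552,42.076) → (37.620,32.030) → (27.574,69.962) → (65.506,80.008). Closed: final G1 returns to the first vertex.

**Shape 2** — `<path>` rectangle, stroke `#0000ff` → score (S544, F1815). Machine vertices: (18.124,116.280) → (124.677,116.280) → (124.677,107.258) → (18.124,107.258) → (18.124,116.280). Closed: final G1 returns to the first vertex.

**Shape 3** — `<polygon>` closed polygon, stroke `#0000ff` → score (S544, F1815). Machine vertices: (199.583,132.095) → (127.814,13.713) → (145.641,24.036) → (43.264,141.266) → (34.526,97.158) → (18.711,94.865) → (199.583,132.095). Closed: final G1 returns to the first vertex.

**Shape 4** — `<path>` closed polygon, stroke `#0000ff` → score (S544, F1815). Machine vertices: (7.574,36.037) → (57.850,85.265) → (228.093,59.165) → (7.574,36.037). Closed: final G1 returns to the first vertex.

**Shape 5** — `<polygon>` regular polygon, stroke `#0000ff` → score (S544, F1815). Machine vertices: (170.003,140.533) → (178.211,132.253) → (172.874,121.888) → (161.366,123.761) → (159.591,135.285) → (170.003,140.533). Closed: final G1 returns to the first vertex.

G21
G90
G00 X65.506 Y80.008
M3 S544
G01 X75.552 Y42.076 F1815
G01 X37.620 Y32.030 F1815
G01 X27.574 Y69.962 F1815
G01 X65.506 Y80.008 F1815
M5
G00 X18.124 Y116.280
M3 S544
G01 X124.677 Y116.280 F1815
G01 X124.677 Y107.258 F1815
G01 X18.124 Y107.258 F1815
G01 X18.124 Y116.280 F1815
M5
G00 X199.583 Y132.095
M3 S544
G01 X127.814 Y13.713 F1815
G01 X145.641 Y24.036 F1815
G01 X43.264 Y141.266 F1815
G01 X34.526 Y97.158 F1815
G01 X18.711 Y94.865 F1815
G01 X199.583 Y132.095 F1815
M5
G00 X7.574 Y36.037
M3 S544
G01 X57.850 Y85.265 F1815
G01 X228.093 Y59.165 F1815
G01 X7.574 Y36.037 F1815
M5
G00 X170.003 Y140.533
M3 S544
G01 X178.211 Y132.253 F1815
G01 X172.874 Y121.888 F1815
G01 X161.366 Y123.761 F1815
G01 X159.591 Y135.285 F1815
G01 X170.003 Y140.533 F1815
M5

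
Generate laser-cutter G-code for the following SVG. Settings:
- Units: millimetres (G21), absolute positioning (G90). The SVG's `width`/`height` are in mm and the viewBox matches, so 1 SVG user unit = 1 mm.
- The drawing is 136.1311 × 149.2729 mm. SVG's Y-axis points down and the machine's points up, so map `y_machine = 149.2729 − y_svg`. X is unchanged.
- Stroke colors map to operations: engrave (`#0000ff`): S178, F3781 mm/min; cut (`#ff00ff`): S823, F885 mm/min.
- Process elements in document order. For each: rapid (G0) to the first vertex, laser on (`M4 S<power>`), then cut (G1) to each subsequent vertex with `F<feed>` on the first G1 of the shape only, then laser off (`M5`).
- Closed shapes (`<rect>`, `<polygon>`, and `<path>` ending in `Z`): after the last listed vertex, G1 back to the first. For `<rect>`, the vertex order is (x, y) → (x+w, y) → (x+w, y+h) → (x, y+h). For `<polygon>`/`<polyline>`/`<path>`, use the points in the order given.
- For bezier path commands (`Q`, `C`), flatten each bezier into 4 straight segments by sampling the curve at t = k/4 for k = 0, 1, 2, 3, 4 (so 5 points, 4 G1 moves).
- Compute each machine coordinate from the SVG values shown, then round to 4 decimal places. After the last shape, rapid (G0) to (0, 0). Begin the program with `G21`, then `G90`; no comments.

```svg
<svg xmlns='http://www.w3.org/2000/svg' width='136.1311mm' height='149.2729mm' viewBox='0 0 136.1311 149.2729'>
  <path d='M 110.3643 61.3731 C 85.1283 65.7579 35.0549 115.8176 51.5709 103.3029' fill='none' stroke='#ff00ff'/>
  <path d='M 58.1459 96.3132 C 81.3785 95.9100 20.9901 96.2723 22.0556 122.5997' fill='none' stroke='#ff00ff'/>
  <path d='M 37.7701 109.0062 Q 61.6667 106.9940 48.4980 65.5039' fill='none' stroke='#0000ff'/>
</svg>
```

viewBox `0 0 136.1311 149.2729` with mm width/height → 1 unit = 1 mm. Flip: y_m = 149.2729 − y_svg.

**Shape 1** — `<path>` cubic bezier, stroke `#ff00ff` → cut (S823, F885). Control points (SVG): P0=(110.3643,61.3731), P1=(85.1283,65.7579), P2=(35.0549,115.8176), P3=(51.5709,103.3029); sampled at t=k/4. Machine vertices: (110.3643,87.8998) → (88.2088,77.7386) → (65.3106,60.5976) → (50.2409,46.6253) → (51.5709,45.9700). Open path.

**Shape 2** — `<path>` cubic bezier, stroke `#ff00ff` → cut (S823, F885). Control points (SVG): P0=(58.1459,96.3132), P1=(81.3785,95.9100), P2=(20.9901,96.2723), P3=(22.0556,122.5997); sampled at t=k/4. Machine vertices: (58.1459,52.9597) → (62.1582,52.7248) → (48.4134,49.8404) → (30.5123,41.9440) → (22.0556,26.6732). Open path.

**Shape 3** — `<path>` quadratic bezier, stroke `#0000ff` → engrave (S178, F3781). Control points (SVG): P0=(37.7701,109.0062), P1=(61.6667,106.9940), P2=(48.4980,65.5039); sampled at t=k/4. Machine vertices: (37.7701,40.2667) → (47.4018,43.7402) → (52.4004,52.1484) → (52.7658,65.4913) → (48.4980,83.7690). Open path.

G21
G90
G0 X110.3643 Y87.8998
M4 S823
G1 X88.2088 Y77.7386 F885
G1 X65.3106 Y60.5976
G1 X50.2409 Y46.6253
G1 X51.5709 Y45.9700
M5
G0 X58.1459 Y52.9597
M4 S823
G1 X62.1582 Y52.7248 F885
G1 X48.4134 Y49.8404
G1 X30.5123 Y41.9440
G1 X22.0556 Y26.6732
M5
G0 X37.7701 Y40.2667
M4 S178
G1 X47.4018 Y43.7402 F3781
G1 X52.4004 Y52.1484
G1 X52.7658 Y65.4913
G1 X48.4980 Y83.7690
M5
G0 X0.0000 Y0.0000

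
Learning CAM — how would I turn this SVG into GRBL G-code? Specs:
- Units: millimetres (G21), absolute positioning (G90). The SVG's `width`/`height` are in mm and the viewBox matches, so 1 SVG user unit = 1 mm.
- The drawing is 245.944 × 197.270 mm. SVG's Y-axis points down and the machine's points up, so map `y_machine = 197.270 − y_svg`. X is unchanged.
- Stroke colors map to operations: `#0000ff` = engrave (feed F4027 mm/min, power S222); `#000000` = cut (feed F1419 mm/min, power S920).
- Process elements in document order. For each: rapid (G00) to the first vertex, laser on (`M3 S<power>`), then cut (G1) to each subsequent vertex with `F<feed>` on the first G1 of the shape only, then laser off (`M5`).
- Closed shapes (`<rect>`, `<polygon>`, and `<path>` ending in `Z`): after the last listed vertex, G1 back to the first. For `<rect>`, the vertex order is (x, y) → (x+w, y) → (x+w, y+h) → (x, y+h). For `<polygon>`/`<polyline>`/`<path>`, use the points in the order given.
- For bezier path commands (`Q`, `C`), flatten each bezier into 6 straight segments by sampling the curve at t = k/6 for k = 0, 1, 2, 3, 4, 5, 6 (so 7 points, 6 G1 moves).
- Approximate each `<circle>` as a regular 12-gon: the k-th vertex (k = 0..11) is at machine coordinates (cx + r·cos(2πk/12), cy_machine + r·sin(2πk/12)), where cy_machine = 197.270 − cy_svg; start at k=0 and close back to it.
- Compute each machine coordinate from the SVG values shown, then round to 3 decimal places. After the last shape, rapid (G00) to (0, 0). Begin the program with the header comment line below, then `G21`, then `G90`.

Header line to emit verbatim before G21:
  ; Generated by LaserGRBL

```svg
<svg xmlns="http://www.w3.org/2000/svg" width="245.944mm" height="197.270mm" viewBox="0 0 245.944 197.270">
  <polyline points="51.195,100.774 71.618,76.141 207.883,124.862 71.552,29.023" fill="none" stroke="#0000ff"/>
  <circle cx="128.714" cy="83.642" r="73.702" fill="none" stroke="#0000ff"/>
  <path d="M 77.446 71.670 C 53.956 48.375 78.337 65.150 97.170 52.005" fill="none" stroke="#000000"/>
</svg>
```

viewBox `0 0 245.944 197.270` with mm width/height → 1 unit = 1 mm. Flip: y_m = 197.270 − y_svg.

**Shape 1** — `<polyline>` open polyline, stroke `#0000ff` → engrave (S222, F4027). Machine vertices: (51.195,96.496) → (71.618,121.129) → (207.883,72.408) → (71.552,168.247). Open path.

**Shape 2** — `<circle>` circle, stroke `#0000ff` → engrave (S222, F4027). Machine vertices: (202.416,113.628) → (192.542,150.479) → (165.565,177.456) → (128.714,187.330) → (91.863,177.456) → (64.886,150.479) → (55.012,113.628) → (64.886,76.777) → (91.863,49.800) → (128.714,39.926) → (165.565,49.800) → (192.542,76.777) → (202.416,113.628). Closed: final G1 returns to the first vertex.

**Shape 3** — `<path>` cubic bezier, stroke `#000000` → cut (S920, F1419). Control points (SVG): P0=(77.446,71.670), P1=(53.956,48.375), P2=(78.337,65.150), P3=(97.170,52.005); sampled at t=k/6. Machine vertices: (77.446,125.600) → (69.443,134.232) → (67.935,138.131) → (71.437,139.239) → (78.466,139.501) → (87.538,140.862) → (97.170,145.265). Open path.

; Generated by LaserGRBL
G21
G90
G00 X51.195 Y96.496
M3 S222
G1 X71.618 Y121.129 F4027
G1 X207.883 Y72.408
G1 X71.552 Y168.247
M5
G00 X202.416 Y113.628
M3 S222
G1 X192.542 Y150.479 F4027
G1 X165.565 Y177.456
G1 X128.714 Y187.330
G1 X91.863 Y177.456
G1 X64.886 Y150.479
G1 X55.012 Y113.628
G1 X64.886 Y76.777
G1 X91.863 Y49.800
G1 X128.714 Y39.926
G1 X165.565 Y49.800
G1 X192.542 Y76.777
G1 X202.416 Y113.628
M5
G00 X77.446 Y125.600
M3 S920
G1 X69.443 Y134.232 F1419
G1 X67.935 Y138.131
G1 X71.437 Y139.239
G1 X78.466 Y139.501
G1 X87.538 Y140.862
G1 X97.170 Y145.265
M5
G00 X0.000 Y0.000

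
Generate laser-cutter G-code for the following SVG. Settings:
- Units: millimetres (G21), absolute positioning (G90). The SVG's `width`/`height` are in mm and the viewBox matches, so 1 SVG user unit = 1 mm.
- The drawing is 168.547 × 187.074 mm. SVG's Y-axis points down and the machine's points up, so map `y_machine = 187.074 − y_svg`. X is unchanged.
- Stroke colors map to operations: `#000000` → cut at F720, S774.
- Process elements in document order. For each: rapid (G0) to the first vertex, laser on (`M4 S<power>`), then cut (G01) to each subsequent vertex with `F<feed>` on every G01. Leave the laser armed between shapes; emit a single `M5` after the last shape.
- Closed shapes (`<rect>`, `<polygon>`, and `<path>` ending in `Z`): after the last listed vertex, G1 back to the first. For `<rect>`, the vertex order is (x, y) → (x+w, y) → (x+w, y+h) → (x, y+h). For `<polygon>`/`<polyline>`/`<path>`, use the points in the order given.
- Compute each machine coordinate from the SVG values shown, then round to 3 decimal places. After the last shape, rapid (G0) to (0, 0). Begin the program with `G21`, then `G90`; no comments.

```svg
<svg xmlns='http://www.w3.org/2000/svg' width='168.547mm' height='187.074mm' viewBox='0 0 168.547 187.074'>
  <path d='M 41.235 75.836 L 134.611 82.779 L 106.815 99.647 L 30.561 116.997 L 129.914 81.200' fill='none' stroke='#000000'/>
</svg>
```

G21
G90
G0 X41.235 Y111.238
M4 S774
G01 X134.611 Y104.295 F720
G01 X106.815 Y87.427 F720
G01 X30.561 Y70.077 F720
G01 X129.914 Y105.874 F720
M5
G0 X0.000 Y0.000

Since the viewBox matches the mm dimensions, user units are millimetres directly. The only transform is the Y-flip y_m = 187.074 − y_svg.

Shape 1 is a open polyline drawn with `<path>`. Its stroke #000000 means cut at S774, F720. After flipping Y the toolpath is (41.235,111.238) → (134.611,104.295) → (106.815,87.427) → (30.561,70.077) → (129.914,105.874).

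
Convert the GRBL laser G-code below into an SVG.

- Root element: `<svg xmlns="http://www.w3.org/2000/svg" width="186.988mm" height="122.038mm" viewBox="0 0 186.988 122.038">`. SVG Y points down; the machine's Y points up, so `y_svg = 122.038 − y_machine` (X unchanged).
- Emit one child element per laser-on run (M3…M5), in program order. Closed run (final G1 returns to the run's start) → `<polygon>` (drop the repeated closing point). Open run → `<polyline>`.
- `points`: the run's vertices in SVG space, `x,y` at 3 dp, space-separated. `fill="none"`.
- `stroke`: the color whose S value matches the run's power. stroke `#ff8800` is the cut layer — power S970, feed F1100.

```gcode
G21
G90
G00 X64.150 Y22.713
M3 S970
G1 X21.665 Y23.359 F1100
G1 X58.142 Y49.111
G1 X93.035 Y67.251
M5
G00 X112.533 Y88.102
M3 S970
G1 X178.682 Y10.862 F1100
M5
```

Machine Y-up, SVG Y-down with viewBox height 122.038, so y_svg = 122.038 − y_machine; X carries over. Every run uses S970, so all elements get stroke `#ff8800` (cut).

Run 1: The run is open, so emit a `<polyline>` with points (Y-flipped): 64.150,99.325 21.665,98.679 58.142,72.927 93.035,54.787.

Run 2: The run is open, so emit a `<polyline>` with points (Y-flipped): 112.533,33.936 178.682,111.176.

<svg xmlns="http://www.w3.org/2000/svg" width="186.988mm" height="122.038mm" viewBox="0 0 186.988 122.038">
  <polyline points="64.150,99.325 21.665,98.679 58.142,72.927 93.035,54.787" fill="none" stroke="#ff8800"/>
  <polyline points="112.533,33.936 178.682,111.176" fill="none" stroke="#ff8800"/>
</svg>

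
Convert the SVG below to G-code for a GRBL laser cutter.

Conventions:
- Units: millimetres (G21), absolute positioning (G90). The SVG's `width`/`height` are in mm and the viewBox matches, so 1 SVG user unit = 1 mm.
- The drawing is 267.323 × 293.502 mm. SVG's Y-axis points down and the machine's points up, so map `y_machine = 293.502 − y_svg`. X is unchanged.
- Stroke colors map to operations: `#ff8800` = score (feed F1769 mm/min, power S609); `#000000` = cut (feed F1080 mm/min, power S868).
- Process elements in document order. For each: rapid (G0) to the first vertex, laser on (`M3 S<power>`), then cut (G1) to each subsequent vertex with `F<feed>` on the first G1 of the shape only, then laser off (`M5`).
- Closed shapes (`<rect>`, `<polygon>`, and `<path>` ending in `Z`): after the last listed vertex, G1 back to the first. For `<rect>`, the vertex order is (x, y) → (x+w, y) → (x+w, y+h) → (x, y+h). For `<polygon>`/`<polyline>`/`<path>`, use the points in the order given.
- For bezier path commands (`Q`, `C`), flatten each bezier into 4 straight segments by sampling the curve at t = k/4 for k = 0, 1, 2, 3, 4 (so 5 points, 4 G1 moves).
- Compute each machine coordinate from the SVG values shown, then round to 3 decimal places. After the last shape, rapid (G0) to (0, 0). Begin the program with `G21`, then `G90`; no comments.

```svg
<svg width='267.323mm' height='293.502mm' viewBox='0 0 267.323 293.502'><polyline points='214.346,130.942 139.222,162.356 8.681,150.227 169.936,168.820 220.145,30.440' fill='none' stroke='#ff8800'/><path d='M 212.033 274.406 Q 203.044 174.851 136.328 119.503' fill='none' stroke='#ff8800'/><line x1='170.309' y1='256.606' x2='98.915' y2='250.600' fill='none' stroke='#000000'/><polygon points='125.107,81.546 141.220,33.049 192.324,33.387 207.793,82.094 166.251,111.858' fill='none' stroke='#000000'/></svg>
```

Since the viewBox matches the mm dimensions, user units are millimetres directly. The only transform is the Y-flip y_m = 293.502 − y_svg.

Shape 1 is a open polyline drawn with `<polyline>`. Its stroke #ff8800 means score at S609, F1769. After flipping Y the toolpath is (214.346,162.560) → (139.222,131.146) → (8.681,143.275) → (169.936,124.682) → (220.145,263.062).

Shape 2 is a quadratic bezier drawn with `<path>`. Its stroke #ff8800 means score at S609, F1769. After flipping Y the toolpath is (212.033,19.096) → (203.931,66.111) → (188.612,107.599) → (166.078,143.562) → (136.328,173.999).

Shape 3 is a line segment drawn with `<line>`. Its stroke #000000 means cut at S868, F1080. After flipping Y the toolpath is (170.309,36.896) → (98.915,42.902).

Shape 4 is a regular polygon drawn with `<polygon>`. Its stroke #000000 means cut at S868, F1080. After flipping Y the toolpath is (125.107,211.956) → (141.220,260.453) → (192.324,260.115) → (207.793,211.408) → (166.251,181.644) → (125.107,211.956), returning to the start.

G21
G90
G0 X214.346 Y162.560
M3 S609
G1 X139.222 Y131.146 F1769
G1 X8.681 Y143.275
G1 X169.936 Y124.682
G1 X220.145 Y263.062
M5
G0 X212.033 Y19.096
M3 S609
G1 X203.931 Y66.111 F1769
G1 X188.612 Y107.599
G1 X166.078 Y143.562
G1 X136.328 Y173.999
M5
G0 X170.309 Y36.896
M3 S868
G1 X98.915 Y42.902 F1080
M5
G0 X125.107 Y211.956
M3 S868
G1 X141.220 Y260.453 F1080
G1 X192.324 Y260.115
G1 X207.793 Y211.408
G1 X166.251 Y181.644
G1 X125.107 Y211.956
M5
G0 X0.000 Y0.000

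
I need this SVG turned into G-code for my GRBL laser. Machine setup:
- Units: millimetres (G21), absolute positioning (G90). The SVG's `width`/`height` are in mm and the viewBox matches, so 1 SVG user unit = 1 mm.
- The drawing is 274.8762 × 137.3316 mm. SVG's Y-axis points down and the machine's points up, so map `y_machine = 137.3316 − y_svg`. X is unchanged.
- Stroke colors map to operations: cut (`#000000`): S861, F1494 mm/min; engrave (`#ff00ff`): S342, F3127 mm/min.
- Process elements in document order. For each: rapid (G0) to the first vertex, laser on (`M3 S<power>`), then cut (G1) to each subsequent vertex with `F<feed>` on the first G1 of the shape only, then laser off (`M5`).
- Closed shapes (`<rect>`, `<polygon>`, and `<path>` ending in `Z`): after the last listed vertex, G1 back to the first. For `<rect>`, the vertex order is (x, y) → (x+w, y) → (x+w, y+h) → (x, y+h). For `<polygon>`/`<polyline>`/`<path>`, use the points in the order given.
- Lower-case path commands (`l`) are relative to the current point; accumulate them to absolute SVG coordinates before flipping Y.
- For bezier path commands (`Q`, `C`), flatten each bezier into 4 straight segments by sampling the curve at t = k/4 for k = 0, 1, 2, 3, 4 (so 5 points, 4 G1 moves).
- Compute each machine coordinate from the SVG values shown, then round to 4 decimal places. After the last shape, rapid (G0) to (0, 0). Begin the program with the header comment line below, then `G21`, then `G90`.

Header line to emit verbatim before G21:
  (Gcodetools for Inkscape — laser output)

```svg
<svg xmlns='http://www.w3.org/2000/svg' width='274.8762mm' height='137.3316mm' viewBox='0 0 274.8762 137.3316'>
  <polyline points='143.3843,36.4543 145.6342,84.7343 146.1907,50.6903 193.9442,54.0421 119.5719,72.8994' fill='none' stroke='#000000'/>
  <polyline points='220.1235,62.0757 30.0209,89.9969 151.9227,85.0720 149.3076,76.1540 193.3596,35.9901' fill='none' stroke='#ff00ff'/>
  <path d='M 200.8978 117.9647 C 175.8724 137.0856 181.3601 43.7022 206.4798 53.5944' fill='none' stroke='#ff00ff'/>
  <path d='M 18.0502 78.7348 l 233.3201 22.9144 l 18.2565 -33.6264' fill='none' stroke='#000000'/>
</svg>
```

1 u = 1 mm; y_m = 137.3316 − y.

[1] `<polyline>` open polyline, #000000→cut S861 F1494: (143.3843,100.8773) → (145.6342,52.5973) → (146.1907,86.6413) → (193.9442,83.2895) → (119.5719,64.4322)

[2] `<polyline>` open polyline, #ff00ff→engrave S342 F3127: (220.1235,75.2559) → (30.0209,47.3347) → (151.9227,52.2596) → (149.3076,61.1776) → (193.3596,101.3415)

[3] `<path>` cubic bezier, #ff00ff→engrave S342 F3127: (200.8978,19.3669) → (187.6799,22.7492) → (184.8844,48.0913) → (191.4910,75.1637) → (206.4798,83.7372)

[4] `<path>` open polyline, #000000→cut S861 F1494: (18.0502,58.5968) → (251.3703,35.6824) → (269.6268,69.3088)

(Gcodetools for Inkscape — laser output)
G21
G90
G0 X143.3843 Y100.8773
M3 S861
G1 X145.6342 Y52.5973 F1494
G1 X146.1907 Y86.6413
G1 X193.9442 Y83.2895
G1 X119.5719 Y64.4322
M5
G0 X220.1235 Y75.2559
M3 S342
G1 X30.0209 Y47.3347 F3127
G1 X151.9227 Y52.2596
G1 X149.3076 Y61.1776
G1 X193.3596 Y101.3415
M5
G0 X200.8978 Y19.3669
M3 S342
G1 X187.6799 Y22.7492 F3127
G1 X184.8844 Y48.0913
G1 X191.4910 Y75.1637
G1 X206.4798 Y83.7372
M5
G0 X18.0502 Y58.5968
M3 S861
G1 X251.3703 Y35.6824 F1494
G1 X269.6268 Y69.3088
M5
G0 X0.0000 Y0.0000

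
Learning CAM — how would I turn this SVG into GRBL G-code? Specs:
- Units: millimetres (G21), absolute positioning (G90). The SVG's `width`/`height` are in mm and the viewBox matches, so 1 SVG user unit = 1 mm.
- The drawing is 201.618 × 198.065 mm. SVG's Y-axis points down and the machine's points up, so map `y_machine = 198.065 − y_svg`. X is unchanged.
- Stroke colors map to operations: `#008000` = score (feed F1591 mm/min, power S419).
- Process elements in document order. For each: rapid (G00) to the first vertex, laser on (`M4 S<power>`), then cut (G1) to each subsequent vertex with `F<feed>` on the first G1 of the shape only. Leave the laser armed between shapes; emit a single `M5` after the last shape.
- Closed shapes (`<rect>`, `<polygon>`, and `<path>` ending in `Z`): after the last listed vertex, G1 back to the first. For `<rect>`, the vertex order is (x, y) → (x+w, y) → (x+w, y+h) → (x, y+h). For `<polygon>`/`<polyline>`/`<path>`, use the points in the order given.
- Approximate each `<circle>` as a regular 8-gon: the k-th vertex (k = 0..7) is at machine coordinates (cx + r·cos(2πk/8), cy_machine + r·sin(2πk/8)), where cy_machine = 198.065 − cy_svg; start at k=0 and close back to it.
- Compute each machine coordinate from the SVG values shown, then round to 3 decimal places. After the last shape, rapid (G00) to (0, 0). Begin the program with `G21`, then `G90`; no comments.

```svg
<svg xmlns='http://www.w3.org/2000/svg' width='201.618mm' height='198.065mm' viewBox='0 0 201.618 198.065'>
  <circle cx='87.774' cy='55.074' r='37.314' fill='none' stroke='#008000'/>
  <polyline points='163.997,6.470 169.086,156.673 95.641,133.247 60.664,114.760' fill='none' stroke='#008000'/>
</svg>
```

viewBox `0 0 201.618 198.065` with mm width/height → 1 unit = 1 mm. Flip: y_m = 198.065 − y_svg.

**Shape 1** — `<circle>` circle, stroke `#008000` → score (S419, F1591). Machine vertices: (125.088,142.991) → (114.159,169.376) → (87.774,180.305) → (61.389,169.376) → (50.460,142.991) → (61.389,116.606) → (87.774,105.677) → (114.159,116.606) → (125.088,142.991). Closed: final G1 returns to the first vertex.

**Shape 2** — `<polyline>` open polyline, stroke `#008000` → score (S419, F1591). Machine vertices: (163.997,191.595) → (169.086,41.392) → (95.641,64.818) → (60.664,83.305). Open path.

G21
G90
G00 X125.088 Y142.991
M4 S419
G1 X114.159 Y169.376 F1591
G1 X87.774 Y180.305
G1 X61.389 Y169.376
G1 X50.460 Y142.991
G1 X61.389 Y116.606
G1 X87.774 Y105.677
G1 X114.159 Y116.606
G1 X125.088 Y142.991
G00 X163.997 Y191.595
M4 S419
G1 X169.086 Y41.392 F1591
G1 X95.641 Y64.818
G1 X60.664 Y83.305
M5
G00 X0.000 Y0.000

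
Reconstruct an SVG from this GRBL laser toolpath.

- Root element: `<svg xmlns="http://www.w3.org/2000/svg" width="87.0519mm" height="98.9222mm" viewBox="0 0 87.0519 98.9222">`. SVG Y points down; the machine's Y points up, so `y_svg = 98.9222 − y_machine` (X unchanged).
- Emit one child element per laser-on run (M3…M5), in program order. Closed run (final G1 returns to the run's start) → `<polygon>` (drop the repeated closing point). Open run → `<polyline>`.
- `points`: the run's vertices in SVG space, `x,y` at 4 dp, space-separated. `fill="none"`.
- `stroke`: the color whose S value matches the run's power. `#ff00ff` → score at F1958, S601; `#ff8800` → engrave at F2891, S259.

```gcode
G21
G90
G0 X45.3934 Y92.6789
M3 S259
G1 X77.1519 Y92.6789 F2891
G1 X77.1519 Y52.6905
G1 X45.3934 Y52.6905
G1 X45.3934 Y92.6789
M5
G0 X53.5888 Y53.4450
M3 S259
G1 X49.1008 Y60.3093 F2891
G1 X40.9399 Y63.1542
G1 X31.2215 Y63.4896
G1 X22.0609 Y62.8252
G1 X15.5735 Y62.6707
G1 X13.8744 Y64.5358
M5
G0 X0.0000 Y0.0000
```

<svg xmlns="http://www.w3.org/2000/svg" width="87.0519mm" height="98.9222mm" viewBox="0 0 87.0519 98.9222">
  <polygon points="45.3934,6.2433 77.1519,6.2433 77.1519,46.2317 45.3934,46.2317" fill="none" stroke="#ff8800"/>
  <polyline points="53.5888,45.4772 49.1008,38.6129 40.9399,35.7680 31.2215,35.4326 22.0609,36.0970 15.5735,36.2515 13.8744,34.3864" fill="none" stroke="#ff8800"/>
</svg>

Machine Y-up, SVG Y-down with viewBox height 98.9222, so y_svg = 98.9222 − y_machine; X carries over. Every run uses S259, so all elements get stroke `#ff8800` (engrave).

Run 1: The run returns to its start, so emit a `<polygon>` with points (Y-flipped): 45.3934,6.2433 77.1519,6.2433 77.1519,46.2317 45.3934,46.2317.

Run 2: The run is open, so emit a `<polyline>` with points (Y-flipped): 53.5888,45.4772 49.1008,38.6129 40.9399,35.7680 31.2215,35.4326 22.0609,36.0970 15.5735,36.2515 13.8744,34.3864.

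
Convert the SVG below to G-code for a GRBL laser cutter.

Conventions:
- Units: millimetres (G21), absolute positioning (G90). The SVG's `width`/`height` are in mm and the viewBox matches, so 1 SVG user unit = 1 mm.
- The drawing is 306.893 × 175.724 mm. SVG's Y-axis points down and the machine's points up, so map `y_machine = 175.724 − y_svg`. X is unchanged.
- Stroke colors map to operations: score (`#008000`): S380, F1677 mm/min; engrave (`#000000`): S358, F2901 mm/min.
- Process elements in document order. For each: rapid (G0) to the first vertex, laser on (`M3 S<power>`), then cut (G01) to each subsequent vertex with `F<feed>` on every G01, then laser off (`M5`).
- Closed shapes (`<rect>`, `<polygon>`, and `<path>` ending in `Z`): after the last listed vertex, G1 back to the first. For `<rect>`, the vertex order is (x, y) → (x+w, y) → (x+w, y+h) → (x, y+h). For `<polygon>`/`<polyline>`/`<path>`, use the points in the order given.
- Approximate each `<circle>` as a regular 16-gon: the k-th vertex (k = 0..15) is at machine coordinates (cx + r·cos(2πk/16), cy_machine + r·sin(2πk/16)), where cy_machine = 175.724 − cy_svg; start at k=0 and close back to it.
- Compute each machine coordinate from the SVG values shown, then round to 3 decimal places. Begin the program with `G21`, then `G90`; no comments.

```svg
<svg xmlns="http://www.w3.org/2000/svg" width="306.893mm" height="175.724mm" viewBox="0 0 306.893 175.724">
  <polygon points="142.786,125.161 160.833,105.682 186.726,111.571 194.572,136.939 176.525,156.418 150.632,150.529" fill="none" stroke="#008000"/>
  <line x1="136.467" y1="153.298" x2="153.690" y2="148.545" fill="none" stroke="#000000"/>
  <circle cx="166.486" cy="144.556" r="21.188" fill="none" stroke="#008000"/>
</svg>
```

viewBox `0 0 306.893 175.724` with mm width/height → 1 unit = 1 mm. Flip: y_m = 175.724 − y_svg.

**Shape 1** — `<polygon>` regular polygon, stroke `#008000` → score (S380, F1677). Machine vertices: (142.786,50.563) → (160.833,70.042) → (186.726,64.153) → (194.572,38.785) → (176.525,19.306) → (150.632,25.195) → (142.786,50.563). Closed: final G1 returns to the first vertex.

**Shape 2** — `<line>` line segment, stroke `#000000` → engrave (S358, F2901). Machine vertices: (136.467,22.426) → (153.690,27.179). Open path.

**Shape 3** — `<circle>` circle, stroke `#008000` → score (S380, F1677). Machine vertices: (187.674,31.168) → (186.061,39.276) → (181.468,46.150) → (174.594,50.743) → (166.486,52.356) → (158.378,50.743) → (151.504,46.150) → (146.911,39.276) → (145.298,31.168) → (146.911,23.060) → (151.504,16.186) → (158.378,11.593) → (166.486,9.980) → (174.594,11.593) → (181.468,16.186) → (186.061,23.060) → (187.674,31.168). Closed: final G1 returns to the first vertex.

G21
G90
G0 X142.786 Y50.563
M3 S380
G01 X160.833 Y70.042 F1677
G01 X186.726 Y64.153 F1677
G01 X194.572 Y38.785 F1677
G01 X176.525 Y19.306 F1677
G01 X150.632 Y25.195 F1677
G01 X142.786 Y50.563 F1677
M5
G0 X136.467 Y22.426
M3 S358
G01 X153.690 Y27.179 F2901
M5
G0 X187.674 Y31.168
M3 S380
G01 X186.061 Y39.276 F1677
G01 X181.468 Y46.150 F1677
G01 X174.594 Y50.743 F1677
G01 X166.486 Y52.356 F1677
G01 X158.378 Y50.743 F1677
G01 X151.504 Y46.150 F1677
G01 X146.911 Y39.276 F1677
G01 X145.298 Y31.168 F1677
G01 X146.911 Y23.060 F1677
G01 X151.504 Y16.186 F1677
G01 X158.378 Y11.593 F1677
G01 X166.486 Y9.980 F1677
G01 X174.594 Y11.593 F1677
G01 X181.468 Y16.186 F1677
G01 X186.061 Y23.060 F1677
G01 X187.674 Y31.168 F1677
M5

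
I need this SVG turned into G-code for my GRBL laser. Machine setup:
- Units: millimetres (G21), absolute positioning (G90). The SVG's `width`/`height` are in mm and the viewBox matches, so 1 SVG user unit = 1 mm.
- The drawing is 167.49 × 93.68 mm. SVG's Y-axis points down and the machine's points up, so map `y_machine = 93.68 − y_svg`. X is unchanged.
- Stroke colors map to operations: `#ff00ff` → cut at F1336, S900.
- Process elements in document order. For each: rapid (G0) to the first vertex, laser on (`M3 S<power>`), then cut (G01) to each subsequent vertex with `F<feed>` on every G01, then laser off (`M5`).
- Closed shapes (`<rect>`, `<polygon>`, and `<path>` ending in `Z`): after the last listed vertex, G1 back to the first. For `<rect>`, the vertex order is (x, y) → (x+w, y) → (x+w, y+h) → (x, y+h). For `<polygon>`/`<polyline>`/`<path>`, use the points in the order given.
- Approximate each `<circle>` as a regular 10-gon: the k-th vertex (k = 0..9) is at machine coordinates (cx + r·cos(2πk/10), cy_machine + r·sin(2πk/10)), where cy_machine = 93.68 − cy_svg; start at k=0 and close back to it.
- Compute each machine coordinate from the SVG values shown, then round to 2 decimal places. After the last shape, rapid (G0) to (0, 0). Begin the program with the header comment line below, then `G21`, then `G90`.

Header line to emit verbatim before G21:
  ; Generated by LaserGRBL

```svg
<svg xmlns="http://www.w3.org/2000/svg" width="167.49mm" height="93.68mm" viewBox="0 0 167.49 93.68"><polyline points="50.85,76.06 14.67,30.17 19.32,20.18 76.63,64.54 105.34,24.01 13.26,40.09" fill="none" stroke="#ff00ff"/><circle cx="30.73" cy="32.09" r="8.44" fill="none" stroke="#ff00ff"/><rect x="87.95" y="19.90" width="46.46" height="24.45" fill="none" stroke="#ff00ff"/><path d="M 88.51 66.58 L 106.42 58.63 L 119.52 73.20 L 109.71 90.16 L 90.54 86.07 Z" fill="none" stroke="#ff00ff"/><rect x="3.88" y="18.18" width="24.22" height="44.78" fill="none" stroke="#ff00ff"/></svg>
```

viewBox `0 0 167.49 93.68` with mm width/height → 1 unit = 1 mm. Flip: y_m = 93.68 − y_svg.

**Shape 1** — `<polyline>` open polyline, stroke `#ff00ff` → cut (S900, F1336). Machine vertices: (50.85,17.62) → (14.67,63.51) → (19.32,73.50) → (76.63,29.14) → (105.34,69.67) → (13.26,53.59). Open path.

**Shape 2** — `<circle>` circle, stroke `#ff00ff` → cut (S900, F1336). Machine vertices: (39.17,61.59) → (37.56,66.55) → (33.34,69.62) → (28.12,69.62) → (23.90,66.55) → (22.29,61.59) → (23.90,56.63) → (28.12,53.56) → (33.34,53.56) → (37.56,56.63) → (39.17,61.59). Closed: final G1 returns to the first vertex.

**Shape 3** — `<rect>` rectangle, stroke `#ff00ff` → cut (S900, F1336). Machine vertices: (87.95,73.78) → (134.41,73.78) → (134.41,49.33) → (87.95,49.33) → (87.95,73.78). Closed: final G1 returns to the first vertex.

**Shape 4** — `<path>` regular polygon, stroke `#ff00ff` → cut (S900, F1336). Machine vertices: (88.51,27.10) → (106.42,35.05) → (119.52,20.48) → (109.71,3.52) → (90.54,7.61) → (88.51,27.10). Closed: final G1 returns to the first vertex.

**Shape 5** — `<rect>` rectangle, stroke `#ff00ff` → cut (S900, F1336). Machine vertices: (3.88,75.50) → (28.10,75.50) → (28.10,30.72) → (3.88,30.72) → (3.88,75.50). Closed: final G1 returns to the first vertex.

; Generated by LaserGRBL
G21
G90
G0 X50.85 Y17.62
M3 S900
G01 X14.67 Y63.51 F1336
G01 X19.32 Y73.50 F1336
G01 X76.63 Y29.14 F1336
G01 X105.34 Y69.67 F1336
G01 X13.26 Y53.59 F1336
M5
G0 X39.17 Y61.59
M3 S900
G01 X37.56 Y66.55 F1336
G01 X33.34 Y69.62 F1336
G01 X28.12 Y69.62 F1336
G01 X23.90 Y66.55 F1336
G01 X22.29 Y61.59 F1336
G01 X23.90 Y56.63 F1336
G01 X28.12 Y53.56 F1336
G01 X33.34 Y53.56 F1336
G01 X37.56 Y56.63 F1336
G01 X39.17 Y61.59 F1336
M5
G0 X87.95 Y73.78
M3 S900
G01 X134.41 Y73.78 F1336
G01 X134.41 Y49.33 F1336
G01 X87.95 Y49.33 F1336
G01 X87.95 Y73.78 F1336
M5
G0 X88.51 Y27.10
M3 S900
G01 X106.42 Y35.05 F1336
G01 X119.52 Y20.48 F1336
G01 X109.71 Y3.52 F1336
G01 X90.54 Y7.61 F1336
G01 X88.51 Y27.10 F1336
M5
G0 X3.88 Y75.50
M3 S900
G01 X28.10 Y75.50 F1336
G01 X28.10 Y30.72 F1336
G01 X3.88 Y30.72 F1336
G01 X3.88 Y75.50 F1336
M5
G0 X0.00 Y0.00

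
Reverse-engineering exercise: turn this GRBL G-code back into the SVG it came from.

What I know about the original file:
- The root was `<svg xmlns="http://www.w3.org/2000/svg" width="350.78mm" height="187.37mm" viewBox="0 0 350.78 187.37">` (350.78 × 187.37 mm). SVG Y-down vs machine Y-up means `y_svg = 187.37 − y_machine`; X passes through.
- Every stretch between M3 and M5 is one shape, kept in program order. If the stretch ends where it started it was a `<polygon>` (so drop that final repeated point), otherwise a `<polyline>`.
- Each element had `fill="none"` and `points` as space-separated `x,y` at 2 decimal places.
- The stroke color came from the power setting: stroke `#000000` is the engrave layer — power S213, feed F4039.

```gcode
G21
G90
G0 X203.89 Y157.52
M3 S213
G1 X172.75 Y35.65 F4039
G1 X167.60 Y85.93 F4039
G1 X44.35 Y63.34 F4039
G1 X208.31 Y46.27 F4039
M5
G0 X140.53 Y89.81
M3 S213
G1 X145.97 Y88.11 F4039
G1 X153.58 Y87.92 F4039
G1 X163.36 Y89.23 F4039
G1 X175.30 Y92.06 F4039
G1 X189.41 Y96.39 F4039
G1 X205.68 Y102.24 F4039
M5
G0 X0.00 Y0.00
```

<svg xmlns="http://www.w3.org/2000/svg" width="350.78mm" height="187.37mm" viewBox="0 0 350.78 187.37">
  <polyline points="203.89,29.85 172.75,151.72 167.60,101.44 44.35,124.03 208.31,141.10" fill="none" stroke="#000000"/>
  <polyline points="140.53,97.56 145.97,99.26 153.58,99.45 163.36,98.14 175.30,95.31 189.41,90.98 205.68,85.13" fill="none" stroke="#000000"/>
</svg>

Machine Y-up, SVG Y-down with viewBox height 187.37, so y_svg = 187.37 − y_machine; X carries over. Every run uses S213, so all elements get stroke `#000000` (engrave).

Run 1: The run is open, so emit a `<polyline>` with points (Y-flipped): 203.89,29.85 172.75,151.72 167.60,101.44 44.35,124.03 208.31,141.10.

Run 2: The run is open, so emit a `<polyline>` with points (Y-flipped): 140.53,97.56 145.97,99.26 153.58,99.45 163.36,98.14 175.30,95.31 189.41,90.98 205.68,85.13.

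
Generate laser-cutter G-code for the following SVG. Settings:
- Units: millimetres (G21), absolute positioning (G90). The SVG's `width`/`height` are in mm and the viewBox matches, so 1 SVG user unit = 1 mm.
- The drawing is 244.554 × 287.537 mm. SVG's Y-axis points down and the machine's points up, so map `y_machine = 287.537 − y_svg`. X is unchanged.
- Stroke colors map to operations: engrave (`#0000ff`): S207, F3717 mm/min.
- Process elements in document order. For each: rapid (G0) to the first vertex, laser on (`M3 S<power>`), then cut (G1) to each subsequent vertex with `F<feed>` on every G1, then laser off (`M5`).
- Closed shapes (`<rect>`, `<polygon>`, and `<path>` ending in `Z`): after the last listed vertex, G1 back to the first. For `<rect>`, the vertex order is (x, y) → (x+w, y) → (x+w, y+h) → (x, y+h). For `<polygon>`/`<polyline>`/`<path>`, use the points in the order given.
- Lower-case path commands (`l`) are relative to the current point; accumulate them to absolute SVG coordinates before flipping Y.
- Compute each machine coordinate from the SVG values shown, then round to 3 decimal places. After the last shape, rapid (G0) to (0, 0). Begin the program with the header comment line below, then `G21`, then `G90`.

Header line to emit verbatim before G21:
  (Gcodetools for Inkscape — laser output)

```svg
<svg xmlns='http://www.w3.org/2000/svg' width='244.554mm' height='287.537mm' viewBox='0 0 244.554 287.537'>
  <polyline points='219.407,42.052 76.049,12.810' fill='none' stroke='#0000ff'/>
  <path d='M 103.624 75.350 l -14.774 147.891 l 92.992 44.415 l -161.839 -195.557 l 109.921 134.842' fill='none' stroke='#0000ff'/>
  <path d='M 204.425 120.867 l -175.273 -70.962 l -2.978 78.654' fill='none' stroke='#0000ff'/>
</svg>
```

(Gcodetools for Inkscape — laser output)
G21
G90
G0 X219.407 Y245.485
M3 S207
G1 X76.049 Y274.727 F3717
M5
G0 X103.624 Y212.187
M3 S207
G1 X88.850 Y64.296 F3717
G1 X181.842 Y19.881 F3717
G1 X20.003 Y215.438 F3717
G1 X129.924 Y80.596 F3717
M5
G0 X204.425 Y166.670
M3 S207
G1 X29.152 Y237.632 F3717
G1 X26.174 Y158.978 F3717
M5
G0 X0.000 Y0.000

1 u = 1 mm; y_m = 287.537 − y.

[1] `<polyline>` line segment, #0000ff→engrave S207 F3717: (219.407,245.485) → (76.049,274.727)

[2] `<path>` open polyline, #0000ff→engrave S207 F3717: (103.624,212.187) → (88.850,64.296) → (181.842,19.881) → (20.003,215.438) → (129.924,80.596)

[3] `<path>` open polyline, #0000ff→engrave S207 F3717: (204.425,166.670) → (29.152,237.632) → (26.174,158.978)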